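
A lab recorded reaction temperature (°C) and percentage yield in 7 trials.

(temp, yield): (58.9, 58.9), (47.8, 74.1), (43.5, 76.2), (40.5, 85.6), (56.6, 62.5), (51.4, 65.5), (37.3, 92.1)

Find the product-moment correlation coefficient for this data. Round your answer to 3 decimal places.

-0.978

n = 7, Σx = 336, Σy = 514.9, Σx² = 16523.36, Σy² = 38772.73, Σxy = 24132.22
nΣxy − ΣxΣy = 168925.54 − 173006.4 = -4080.86
nΣx² − (Σx)² = 115663.52 − 112896 = 2767.52; nΣy² − (Σy)² = 271409.11 − 265122.01 = 6287.1
r = -4080.86 / √(2767.52 × 6287.1) = -4080.86 / 4171.2918 ≈ -0.978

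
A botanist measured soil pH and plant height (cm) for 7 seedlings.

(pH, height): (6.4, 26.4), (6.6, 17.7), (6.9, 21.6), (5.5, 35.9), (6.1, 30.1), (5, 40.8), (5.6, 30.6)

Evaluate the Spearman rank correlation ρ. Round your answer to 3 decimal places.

-0.964

Rank pH: 5, 6, 7, 2, 4, 1, 3
Rank height: 3, 1, 2, 6, 4, 7, 5
d = rank(pH) − rank(height): 2, 5, 5, -4, 0, -6, -2; Σd² = 110
ρ = 1 − 6Σd² / [n(n²−1)] = 1 − 6×110 / (7×48) = 1 − 660/336 ≈ -0.964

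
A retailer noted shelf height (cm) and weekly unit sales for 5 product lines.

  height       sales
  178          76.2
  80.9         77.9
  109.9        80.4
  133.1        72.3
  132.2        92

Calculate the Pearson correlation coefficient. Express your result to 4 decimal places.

n = 5, Σx = 634.1, Σy = 398.8, Σx² = 85499.27, Σy² = 32030.3, Σxy = 50487.2
nΣxy − ΣxΣy = 252436 − 252879.08 = -443.08
nΣx² − (Σx)² = 427496.35 − 402082.81 = 25413.54; nΣy² − (Σy)² = 160151.5 − 159041.44 = 1110.06
r = -443.08 / √(25413.54 × 1110.06) = -443.08 / 5311.3609 ≈ -0.0834

-0.0834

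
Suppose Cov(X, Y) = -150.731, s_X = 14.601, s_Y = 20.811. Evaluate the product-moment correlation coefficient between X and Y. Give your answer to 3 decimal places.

-0.496

r = Cov(X,Y) / (s_X · s_Y) = -150.731 / (14.601 × 20.811)
  = -150.731 / 303.8614 ≈ -0.496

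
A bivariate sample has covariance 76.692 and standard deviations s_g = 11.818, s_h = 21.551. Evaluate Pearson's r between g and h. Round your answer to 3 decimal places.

0.301

r = Cov(g,h) / (s_g · s_h) = 76.692 / (11.818 × 21.551)
  = 76.692 / 254.6897 ≈ 0.301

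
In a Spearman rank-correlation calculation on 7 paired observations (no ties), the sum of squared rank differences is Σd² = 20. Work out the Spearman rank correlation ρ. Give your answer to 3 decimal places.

0.643

ρ = 1 − 6Σd² / [n(n²−1)] = 1 − 6×20 / (7×48)
  = 1 − 120/336 = 1 − 0.3571 ≈ 0.643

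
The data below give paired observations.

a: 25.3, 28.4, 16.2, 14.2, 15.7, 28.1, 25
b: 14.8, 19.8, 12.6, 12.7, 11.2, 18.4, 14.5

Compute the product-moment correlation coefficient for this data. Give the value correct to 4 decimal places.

0.8876

n = 7, Σa = 152.9, Σb = 104, Σa² = 3571.83, Σb² = 1605.38, Σab = 2376.6
nΣab − ΣaΣb = 16636.2 − 15901.6 = 734.6
nΣa² − (Σa)² = 25002.81 − 23378.41 = 1624.4; nΣb² − (Σb)² = 11237.66 − 10816 = 421.66
r = 734.6 / √(1624.4 × 421.66) = 734.6 / 827.6137 ≈ 0.8876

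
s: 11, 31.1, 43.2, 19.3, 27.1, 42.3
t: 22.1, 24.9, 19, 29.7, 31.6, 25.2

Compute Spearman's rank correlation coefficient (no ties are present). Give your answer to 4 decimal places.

Rank s: 1, 4, 6, 2, 3, 5
Rank t: 2, 3, 1, 5, 6, 4
d = rank(s) − rank(t): -1, 1, 5, -3, -3, 1; Σd² = 46
ρ = 1 − 6Σd² / [n(n²−1)] = 1 − 6×46 / (6×35) = 1 − 276/210 ≈ -0.3143

-0.3143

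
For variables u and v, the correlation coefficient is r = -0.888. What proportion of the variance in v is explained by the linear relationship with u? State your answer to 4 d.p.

r² = (-0.888)² = 0.7885

0.7885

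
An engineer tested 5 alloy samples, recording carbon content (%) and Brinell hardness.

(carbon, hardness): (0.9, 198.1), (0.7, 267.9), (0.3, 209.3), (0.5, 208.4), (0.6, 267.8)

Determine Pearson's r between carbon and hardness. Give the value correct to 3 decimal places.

0.084

n = 5, Σx = 3, Σy = 1151.5, Σx² = 2, Σy² = 269967.91, Σxy = 693.49
nΣxy − ΣxΣy = 3467.45 − 3454.5 = 12.95
nΣx² − (Σx)² = 10 − 9 = 1; nΣy² − (Σy)² = 1349839.55 − 1325952.25 = 23887.3
r = 12.95 / √(1 × 23887.3) = 12.95 / 154.5552 ≈ 0.084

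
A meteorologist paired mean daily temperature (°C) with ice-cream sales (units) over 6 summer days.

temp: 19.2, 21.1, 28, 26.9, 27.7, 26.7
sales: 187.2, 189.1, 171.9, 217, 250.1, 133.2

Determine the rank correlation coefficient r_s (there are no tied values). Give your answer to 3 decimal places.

Rank temp: 1, 2, 6, 4, 5, 3
Rank sales: 3, 4, 2, 5, 6, 1
d = rank(temp) − rank(sales): -2, -2, 4, -1, -1, 2; Σd² = 30
ρ = 1 − 6Σd² / [n(n²−1)] = 1 − 6×30 / (6×35) = 1 − 180/210 ≈ 0.143

0.143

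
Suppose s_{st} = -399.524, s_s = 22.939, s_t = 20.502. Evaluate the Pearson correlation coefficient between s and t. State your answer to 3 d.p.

r = Cov(s,t) / (s_s · s_t) = -399.524 / (22.939 × 20.502)
  = -399.524 / 470.2954 ≈ -0.850

-0.850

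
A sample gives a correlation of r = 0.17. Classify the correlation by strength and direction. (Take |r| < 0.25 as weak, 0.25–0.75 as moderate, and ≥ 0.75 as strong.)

weak positive

r = 0.17 > 0 so the relationship is positive.
|r| = 0.17, which falls in the weak range.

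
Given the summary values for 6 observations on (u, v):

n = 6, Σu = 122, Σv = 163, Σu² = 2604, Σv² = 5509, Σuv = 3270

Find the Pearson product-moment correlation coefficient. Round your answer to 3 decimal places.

-0.121

r = (nΣuv − ΣuΣv) / √[(nΣu² − (Σu)²)(nΣv² − (Σv)²)]
Numerator: 6×3270 − 122×163 = -266
Denominator: √[(15624 − 14884)(33054 − 26569)] = √[740 × 6485] = 2190.6392
r = -266 / 2190.6392 ≈ -0.121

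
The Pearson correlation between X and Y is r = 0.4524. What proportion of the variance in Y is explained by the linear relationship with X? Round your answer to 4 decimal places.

r² = (0.4524)² = 0.2047

0.2047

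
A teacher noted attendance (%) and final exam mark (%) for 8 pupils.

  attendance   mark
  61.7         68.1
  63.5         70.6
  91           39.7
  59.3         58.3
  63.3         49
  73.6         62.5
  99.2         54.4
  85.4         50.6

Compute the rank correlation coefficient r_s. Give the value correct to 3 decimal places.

Rank attendance: 2, 4, 7, 1, 3, 5, 8, 6
Rank mark: 7, 8, 1, 5, 2, 6, 4, 3
d = rank(attendance) − rank(mark): -5, -4, 6, -4, 1, -1, 4, 3; Σd² = 120
ρ = 1 − 6Σd² / [n(n²−1)] = 1 − 6×120 / (8×63) = 1 − 720/504 ≈ -0.429

-0.429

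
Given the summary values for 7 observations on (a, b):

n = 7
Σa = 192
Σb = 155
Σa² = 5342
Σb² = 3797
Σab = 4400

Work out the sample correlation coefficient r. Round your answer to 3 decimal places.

0.894

r = (nΣab − ΣaΣb) / √[(nΣa² − (Σa)²)(nΣb² − (Σb)²)]
Numerator: 7×4400 − 192×155 = 1040
Denominator: √[(37394 − 36864)(26579 − 24025)] = √[530 × 2554] = 1163.4518
r = 1040 / 1163.4518 ≈ 0.894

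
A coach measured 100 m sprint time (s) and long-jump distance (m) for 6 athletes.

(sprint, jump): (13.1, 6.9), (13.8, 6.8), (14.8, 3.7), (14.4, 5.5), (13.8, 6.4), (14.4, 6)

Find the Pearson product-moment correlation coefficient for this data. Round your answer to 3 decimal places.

n = 6, Σx = 84.3, Σy = 35.3, Σx² = 1186.25, Σy² = 214.75, Σxy = 492.91
nΣxy − ΣxΣy = 2957.46 − 2975.79 = -18.33
nΣx² − (Σx)² = 7117.5 − 7106.49 = 11.01; nΣy² − (Σy)² = 1288.5 − 1246.09 = 42.41
r = -18.33 / √(11.01 × 42.41) = -18.33 / 21.6087 ≈ -0.848

-0.848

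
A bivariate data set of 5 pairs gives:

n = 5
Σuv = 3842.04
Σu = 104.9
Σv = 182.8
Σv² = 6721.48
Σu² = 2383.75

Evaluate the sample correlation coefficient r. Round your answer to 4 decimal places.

0.0824

r = (nΣuv − ΣuΣv) / √[(nΣu² − (Σu)²)(nΣv² − (Σv)²)]
Numerator: 5×3842.04 − 104.9×182.8 = 34.48
Denominator: √[(11918.75 − 11004.01)(33607.4 − 33415.84)] = √[914.74 × 191.56] = 418.6020
r = 34.48 / 418.6020 ≈ 0.0824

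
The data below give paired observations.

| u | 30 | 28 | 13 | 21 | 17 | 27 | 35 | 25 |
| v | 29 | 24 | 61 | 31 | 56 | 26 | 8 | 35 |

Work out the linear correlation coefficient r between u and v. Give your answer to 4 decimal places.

n = 8, Σu = 196, Σv = 270, Σu² = 5162, Σv² = 11200, Σuv = 5795
nΣuv − ΣuΣv = 46360 − 52920 = -6560
nΣu² − (Σu)² = 41296 − 38416 = 2880; nΣv² − (Σv)² = 89600 − 72900 = 16700
r = -6560 / √(2880 × 16700) = -6560 / 6935.1280 ≈ -0.9459

-0.9459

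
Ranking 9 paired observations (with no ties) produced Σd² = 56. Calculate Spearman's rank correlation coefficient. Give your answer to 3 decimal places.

ρ = 1 − 6Σd² / [n(n²−1)] = 1 − 6×56 / (9×80)
  = 1 − 336/720 = 1 − 0.4667 ≈ 0.533

0.533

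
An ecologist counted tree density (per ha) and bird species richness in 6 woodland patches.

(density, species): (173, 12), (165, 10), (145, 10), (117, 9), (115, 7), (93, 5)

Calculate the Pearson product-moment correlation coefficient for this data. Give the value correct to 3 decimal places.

0.928

n = 6, Σx = 808, Σy = 53, Σx² = 113742, Σy² = 499, Σxy = 7499
nΣxy − ΣxΣy = 44994 − 42824 = 2170
nΣx² − (Σx)² = 682452 − 652864 = 29588; nΣy² − (Σy)² = 2994 − 2809 = 185
r = 2170 / √(29588 × 185) = 2170 / 2339.6111 ≈ 0.928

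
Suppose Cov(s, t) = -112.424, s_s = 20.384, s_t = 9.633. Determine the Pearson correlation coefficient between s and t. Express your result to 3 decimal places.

-0.573

r = Cov(s,t) / (s_s · s_t) = -112.424 / (20.384 × 9.633)
  = -112.424 / 196.3591 ≈ -0.573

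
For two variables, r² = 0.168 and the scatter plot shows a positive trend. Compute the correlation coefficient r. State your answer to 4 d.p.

0.4099

|r| = √0.168 = 0.4099
The association is positive, so r = 0.4099.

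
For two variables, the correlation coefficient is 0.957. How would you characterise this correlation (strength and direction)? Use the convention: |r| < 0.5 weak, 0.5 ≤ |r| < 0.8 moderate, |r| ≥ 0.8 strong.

strong positive

r = 0.957 > 0 so the relationship is positive.
|r| = 0.957, which falls in the strong range.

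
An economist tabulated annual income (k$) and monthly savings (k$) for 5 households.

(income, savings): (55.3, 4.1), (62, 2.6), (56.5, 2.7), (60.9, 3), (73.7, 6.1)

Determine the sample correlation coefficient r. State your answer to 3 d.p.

n = 5, Σx = 308.4, Σy = 18.5, Σx² = 19234.84, Σy² = 77.07, Σxy = 1172.75
nΣxy − ΣxΣy = 5863.75 − 5705.4 = 158.35
nΣx² − (Σx)² = 96174.2 − 95110.56 = 1063.64; nΣy² − (Σy)² = 385.35 − 342.25 = 43.1
r = 158.35 / √(1063.64 × 43.1) = 158.35 / 214.1095 ≈ 0.740

0.740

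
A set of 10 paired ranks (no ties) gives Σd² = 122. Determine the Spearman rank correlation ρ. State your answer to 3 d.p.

0.261

ρ = 1 − 6Σd² / [n(n²−1)] = 1 − 6×122 / (10×99)
  = 1 − 732/990 = 1 − 0.7394 ≈ 0.261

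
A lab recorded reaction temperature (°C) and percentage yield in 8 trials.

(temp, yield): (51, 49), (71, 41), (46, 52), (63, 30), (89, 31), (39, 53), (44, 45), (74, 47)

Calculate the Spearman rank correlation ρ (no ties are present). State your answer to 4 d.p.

-0.6429

Rank temp: 4, 6, 3, 5, 8, 1, 2, 7
Rank yield: 6, 3, 7, 1, 2, 8, 4, 5
d = rank(temp) − rank(yield): -2, 3, -4, 4, 6, -7, -2, 2; Σd² = 138
ρ = 1 − 6Σd² / [n(n²−1)] = 1 − 6×138 / (8×63) = 1 − 828/504 ≈ -0.6429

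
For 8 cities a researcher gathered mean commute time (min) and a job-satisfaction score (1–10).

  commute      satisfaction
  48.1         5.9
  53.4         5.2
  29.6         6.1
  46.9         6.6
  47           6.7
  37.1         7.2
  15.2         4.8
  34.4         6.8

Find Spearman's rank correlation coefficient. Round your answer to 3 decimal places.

Rank commute: 7, 8, 2, 5, 6, 4, 1, 3
Rank satisfaction: 3, 2, 4, 5, 6, 8, 1, 7
d = rank(commute) − rank(satisfaction): 4, 6, -2, 0, 0, -4, 0, -4; Σd² = 88
ρ = 1 − 6Σd² / [n(n²−1)] = 1 − 6×88 / (8×63) = 1 − 528/504 ≈ -0.048

-0.048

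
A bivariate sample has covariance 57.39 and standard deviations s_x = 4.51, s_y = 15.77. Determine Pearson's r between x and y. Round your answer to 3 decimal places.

0.807

r = Cov(x,y) / (s_x · s_y) = 57.39 / (4.51 × 15.77)
  = 57.39 / 71.1227 ≈ 0.807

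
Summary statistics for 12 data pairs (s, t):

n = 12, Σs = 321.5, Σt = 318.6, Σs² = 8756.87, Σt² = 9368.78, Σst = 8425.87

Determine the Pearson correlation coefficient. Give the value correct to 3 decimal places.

r = (nΣst − ΣsΣt) / √[(nΣs² − (Σs)²)(nΣt² − (Σt)²)]
Numerator: 12×8425.87 − 321.5×318.6 = -1319.46
Denominator: √[(105082.44 − 103362.25)(112425.36 − 101505.96)] = √[1720.19 × 10919.4] = 4333.9869
r = -1319.46 / 4333.9869 ≈ -0.304

-0.304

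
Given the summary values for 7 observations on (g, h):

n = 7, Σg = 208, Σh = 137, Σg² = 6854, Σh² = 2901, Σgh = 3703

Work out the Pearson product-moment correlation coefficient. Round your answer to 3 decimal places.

-0.956

r = (nΣgh − ΣgΣh) / √[(nΣg² − (Σg)²)(nΣh² − (Σh)²)]
Numerator: 7×3703 − 208×137 = -2575
Denominator: √[(47978 − 43264)(20307 − 18769)] = √[4714 × 1538] = 2692.6069
r = -2575 / 2692.6069 ≈ -0.956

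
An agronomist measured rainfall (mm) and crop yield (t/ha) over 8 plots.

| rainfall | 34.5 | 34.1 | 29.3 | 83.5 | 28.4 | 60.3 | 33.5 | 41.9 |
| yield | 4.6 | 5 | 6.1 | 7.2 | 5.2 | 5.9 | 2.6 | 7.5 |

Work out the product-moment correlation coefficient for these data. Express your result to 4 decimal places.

n = 8, Σx = 345.5, Σy = 44.1, Σx² = 17504.31, Σy² = 260.07, Σxy = 2013.93
nΣxy − ΣxΣy = 16111.44 − 15236.55 = 874.89
nΣx² − (Σx)² = 140034.48 − 119370.25 = 20664.23; nΣy² − (Σy)² = 2080.56 − 1944.81 = 135.75
r = 874.89 / √(20664.23 × 135.75) = 874.89 / 1674.8639 ≈ 0.5224

0.5224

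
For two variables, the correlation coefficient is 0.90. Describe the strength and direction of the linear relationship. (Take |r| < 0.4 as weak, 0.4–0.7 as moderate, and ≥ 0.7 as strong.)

strong positive

r = 0.90 > 0 so the relationship is positive.
|r| = 0.90, which falls in the strong range.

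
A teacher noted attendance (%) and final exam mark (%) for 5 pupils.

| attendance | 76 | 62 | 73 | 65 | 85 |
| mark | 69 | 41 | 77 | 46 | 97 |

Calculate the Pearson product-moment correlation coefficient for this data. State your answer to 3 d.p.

n = 5, Σx = 361, Σy = 330, Σx² = 26399, Σy² = 23896, Σxy = 24642
nΣxy − ΣxΣy = 123210 − 119130 = 4080
nΣx² − (Σx)² = 131995 − 130321 = 1674; nΣy² − (Σy)² = 119480 − 108900 = 10580
r = 4080 / √(1674 × 10580) = 4080 / 4208.4344 ≈ 0.969

0.969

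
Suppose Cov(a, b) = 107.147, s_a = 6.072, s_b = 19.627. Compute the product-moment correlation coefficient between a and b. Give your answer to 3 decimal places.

0.899

r = Cov(a,b) / (s_a · s_b) = 107.147 / (6.072 × 19.627)
  = 107.147 / 119.1751 ≈ 0.899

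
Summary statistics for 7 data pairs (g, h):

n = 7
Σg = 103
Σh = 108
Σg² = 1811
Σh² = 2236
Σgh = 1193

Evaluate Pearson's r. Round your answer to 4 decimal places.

r = (nΣgh − ΣgΣh) / √[(nΣg² − (Σg)²)(nΣh² − (Σh)²)]
Numerator: 7×1193 − 103×108 = -2773
Denominator: √[(12677 − 10609)(15652 − 11664)] = √[2068 × 3988] = 2871.7911
r = -2773 / 2871.7911 ≈ -0.9656

-0.9656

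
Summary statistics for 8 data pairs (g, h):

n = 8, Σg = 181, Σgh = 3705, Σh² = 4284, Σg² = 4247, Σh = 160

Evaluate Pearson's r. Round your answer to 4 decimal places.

r = (nΣgh − ΣgΣh) / √[(nΣg² − (Σg)²)(nΣh² − (Σh)²)]
Numerator: 8×3705 − 181×160 = 680
Denominator: √[(33976 − 32761)(34272 − 25600)] = √[1215 × 8672] = 3245.9945
r = 680 / 3245.9945 ≈ 0.2095

0.2095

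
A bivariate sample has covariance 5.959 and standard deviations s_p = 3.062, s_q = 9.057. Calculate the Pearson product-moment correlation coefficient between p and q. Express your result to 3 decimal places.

r = Cov(p,q) / (s_p · s_q) = 5.959 / (3.062 × 9.057)
  = 5.959 / 27.7325 ≈ 0.215

0.215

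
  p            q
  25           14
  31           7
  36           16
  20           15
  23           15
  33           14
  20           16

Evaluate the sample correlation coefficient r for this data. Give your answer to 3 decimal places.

-0.289

n = 7, Σp = 188, Σq = 97, Σp² = 5300, Σq² = 1403, Σpq = 2570
nΣpq − ΣpΣq = 17990 − 18236 = -246
nΣp² − (Σp)² = 37100 − 35344 = 1756; nΣq² − (Σq)² = 9821 − 9409 = 412
r = -246 / √(1756 × 412) = -246 / 850.5716 ≈ -0.289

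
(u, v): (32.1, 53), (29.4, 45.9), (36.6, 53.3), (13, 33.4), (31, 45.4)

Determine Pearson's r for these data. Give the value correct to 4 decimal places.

0.9533

n = 5, Σu = 142.1, Σv = 231, Σu² = 4364.33, Σv² = 10933.42, Σuv = 6843.14
nΣuv − ΣuΣv = 34215.7 − 32825.1 = 1390.6
nΣu² − (Σu)² = 21821.65 − 20192.41 = 1629.24; nΣv² − (Σv)² = 54667.1 − 53361 = 1306.1
r = 1390.6 / √(1629.24 × 1306.1) = 1390.6 / 1458.7496 ≈ 0.9533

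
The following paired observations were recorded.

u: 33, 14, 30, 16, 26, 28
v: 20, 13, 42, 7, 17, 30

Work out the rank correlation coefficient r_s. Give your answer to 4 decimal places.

0.7714

Rank u: 6, 1, 5, 2, 3, 4
Rank v: 4, 2, 6, 1, 3, 5
d = rank(u) − rank(v): 2, -1, -1, 1, 0, -1; Σd² = 8
ρ = 1 − 6Σd² / [n(n²−1)] = 1 − 6×8 / (6×35) = 1 − 48/210 ≈ 0.7714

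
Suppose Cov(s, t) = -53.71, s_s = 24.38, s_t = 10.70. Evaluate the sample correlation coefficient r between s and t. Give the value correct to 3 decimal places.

r = Cov(s,t) / (s_s · s_t) = -53.71 / (24.38 × 10.70)
  = -53.71 / 260.8660 ≈ -0.206

-0.206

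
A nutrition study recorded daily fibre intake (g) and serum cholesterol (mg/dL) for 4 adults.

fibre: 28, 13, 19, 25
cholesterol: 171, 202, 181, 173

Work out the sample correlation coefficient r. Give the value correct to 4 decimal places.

-0.9572

n = 4, Σx = 85, Σy = 727, Σx² = 1939, Σy² = 132735, Σxy = 15178
nΣxy − ΣxΣy = 60712 − 61795 = -1083
nΣx² − (Σx)² = 7756 − 7225 = 531; nΣy² − (Σy)² = 530940 − 528529 = 2411
r = -1083 / √(531 × 2411) = -1083 / 1131.4774 ≈ -0.9572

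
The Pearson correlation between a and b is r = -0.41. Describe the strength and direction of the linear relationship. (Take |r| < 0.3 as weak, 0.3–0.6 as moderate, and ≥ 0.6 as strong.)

r = -0.41 < 0 so the relationship is negative.
|r| = 0.41, which falls in the moderate range.

moderate negative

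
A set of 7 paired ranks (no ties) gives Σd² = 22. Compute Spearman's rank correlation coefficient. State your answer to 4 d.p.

0.6071

ρ = 1 − 6Σd² / [n(n²−1)] = 1 − 6×22 / (7×48)
  = 1 − 132/336 = 1 − 0.39286 ≈ 0.6071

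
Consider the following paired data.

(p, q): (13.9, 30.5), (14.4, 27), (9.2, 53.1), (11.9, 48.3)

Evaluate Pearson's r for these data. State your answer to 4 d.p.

n = 4, Σp = 49.4, Σq = 158.9, Σp² = 626.82, Σq² = 6811.75, Σpq = 1876.04
nΣpq − ΣpΣq = 7504.16 − 7849.66 = -345.5
nΣp² − (Σp)² = 2507.28 − 2440.36 = 66.92; nΣq² − (Σq)² = 27247 − 25249.21 = 1997.79
r = -345.5 / √(66.92 × 1997.79) = -345.5 / 365.6393 ≈ -0.9449

-0.9449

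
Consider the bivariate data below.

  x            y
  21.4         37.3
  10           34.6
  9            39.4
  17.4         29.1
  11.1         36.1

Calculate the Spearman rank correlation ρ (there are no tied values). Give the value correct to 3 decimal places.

Rank x: 5, 2, 1, 4, 3
Rank y: 4, 2, 5, 1, 3
d = rank(x) − rank(y): 1, 0, -4, 3, 0; Σd² = 26
ρ = 1 − 6Σd² / [n(n²−1)] = 1 − 6×26 / (5×24) = 1 − 156/120 ≈ -0.300

-0.300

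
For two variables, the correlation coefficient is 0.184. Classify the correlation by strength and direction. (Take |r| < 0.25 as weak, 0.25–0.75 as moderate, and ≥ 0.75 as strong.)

weak positive

r = 0.184 > 0 so the relationship is positive.
|r| = 0.184, which falls in the weak range.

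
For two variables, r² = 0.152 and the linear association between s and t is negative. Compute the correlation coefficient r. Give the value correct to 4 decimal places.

-0.3899

|r| = √0.152 = 0.3899
The association is negative, so r = −0.3899.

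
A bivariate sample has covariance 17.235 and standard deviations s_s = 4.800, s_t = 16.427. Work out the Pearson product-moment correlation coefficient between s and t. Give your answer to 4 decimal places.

0.2186

r = Cov(s,t) / (s_s · s_t) = 17.235 / (4.800 × 16.427)
  = 17.235 / 78.8496 ≈ 0.2186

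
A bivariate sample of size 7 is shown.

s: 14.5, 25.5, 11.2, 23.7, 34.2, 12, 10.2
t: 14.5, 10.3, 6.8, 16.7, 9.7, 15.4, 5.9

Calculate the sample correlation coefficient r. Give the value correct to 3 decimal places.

0.146

n = 7, Σs = 131.3, Σt = 79.3, Σs² = 2965.31, Σt² = 1007.53, Σst = 1521.57
nΣst − ΣsΣt = 10650.99 − 10412.09 = 238.9
nΣs² − (Σs)² = 20757.17 − 17239.69 = 3517.48; nΣt² − (Σt)² = 7052.71 − 6288.49 = 764.22
r = 238.9 / √(3517.48 × 764.22) = 238.9 / 1639.5513 ≈ 0.146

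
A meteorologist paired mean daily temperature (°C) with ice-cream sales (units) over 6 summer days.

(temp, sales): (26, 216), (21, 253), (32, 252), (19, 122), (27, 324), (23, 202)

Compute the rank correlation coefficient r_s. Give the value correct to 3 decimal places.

0.543

Rank temp: 4, 2, 6, 1, 5, 3
Rank sales: 3, 5, 4, 1, 6, 2
d = rank(temp) − rank(sales): 1, -3, 2, 0, -1, 1; Σd² = 16
ρ = 1 − 6Σd² / [n(n²−1)] = 1 − 6×16 / (6×35) = 1 − 96/210 ≈ 0.543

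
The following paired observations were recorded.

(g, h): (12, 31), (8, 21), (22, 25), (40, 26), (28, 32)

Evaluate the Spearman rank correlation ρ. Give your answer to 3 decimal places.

0.500

Rank g: 2, 1, 3, 5, 4
Rank h: 4, 1, 2, 3, 5
d = rank(g) − rank(h): -2, 0, 1, 2, -1; Σd² = 10
ρ = 1 − 6Σd² / [n(n²−1)] = 1 − 6×10 / (5×24) = 1 − 60/120 ≈ 0.500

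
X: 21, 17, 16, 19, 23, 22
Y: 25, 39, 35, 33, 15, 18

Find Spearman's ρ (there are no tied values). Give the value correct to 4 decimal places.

Rank X: 4, 2, 1, 3, 6, 5
Rank Y: 3, 6, 5, 4, 1, 2
d = rank(X) − rank(Y): 1, -4, -4, -1, 5, 3; Σd² = 68
ρ = 1 − 6Σd² / [n(n²−1)] = 1 − 6×68 / (6×35) = 1 − 408/210 ≈ -0.9429

-0.9429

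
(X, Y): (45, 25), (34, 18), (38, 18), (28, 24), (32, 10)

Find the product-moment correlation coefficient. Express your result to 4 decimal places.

0.3222

n = 5, ΣX = 177, ΣY = 95, ΣX² = 6433, ΣY² = 1949, ΣXY = 3413
nΣXY − ΣXΣY = 17065 − 16815 = 250
nΣX² − (ΣX)² = 32165 − 31329 = 836; nΣY² − (ΣY)² = 9745 − 9025 = 720
r = 250 / √(836 × 720) = 250 / 775.8350 ≈ 0.3222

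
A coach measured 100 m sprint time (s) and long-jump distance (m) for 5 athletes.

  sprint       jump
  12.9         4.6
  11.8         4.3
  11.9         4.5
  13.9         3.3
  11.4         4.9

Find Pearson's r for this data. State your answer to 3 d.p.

n = 5, Σx = 61.9, Σy = 21.6, Σx² = 770.43, Σy² = 94.8, Σxy = 265.36
nΣxy − ΣxΣy = 1326.8 − 1337.04 = -10.24
nΣx² − (Σx)² = 3852.15 − 3831.61 = 20.54; nΣy² − (Σy)² = 474 − 466.56 = 7.44
r = -10.24 / √(20.54 × 7.44) = -10.24 / 12.3619 ≈ -0.828

-0.828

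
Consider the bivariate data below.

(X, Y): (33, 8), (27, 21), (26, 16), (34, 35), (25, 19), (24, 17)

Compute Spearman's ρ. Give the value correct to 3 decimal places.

0.257

Rank X: 5, 4, 3, 6, 2, 1
Rank Y: 1, 5, 2, 6, 4, 3
d = rank(X) − rank(Y): 4, -1, 1, 0, -2, -2; Σd² = 26
ρ = 1 − 6Σd² / [n(n²−1)] = 1 − 6×26 / (6×35) = 1 − 156/210 ≈ 0.257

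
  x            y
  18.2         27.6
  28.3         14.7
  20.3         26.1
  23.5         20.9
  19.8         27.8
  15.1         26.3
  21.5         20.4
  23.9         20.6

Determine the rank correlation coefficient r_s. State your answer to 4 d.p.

-0.8333

Rank x: 2, 8, 4, 6, 3, 1, 5, 7
Rank y: 7, 1, 5, 4, 8, 6, 2, 3
d = rank(x) − rank(y): -5, 7, -1, 2, -5, -5, 3, 4; Σd² = 154
ρ = 1 − 6Σd² / [n(n²−1)] = 1 − 6×154 / (8×63) = 1 − 924/504 ≈ -0.8333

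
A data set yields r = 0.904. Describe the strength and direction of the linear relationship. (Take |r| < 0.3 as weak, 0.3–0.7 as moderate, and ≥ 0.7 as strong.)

strong positive

r = 0.904 > 0 so the relationship is positive.
|r| = 0.904, which falls in the strong range.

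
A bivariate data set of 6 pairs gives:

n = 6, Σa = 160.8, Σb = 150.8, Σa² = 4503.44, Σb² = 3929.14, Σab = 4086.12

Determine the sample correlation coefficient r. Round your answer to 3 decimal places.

0.272

r = (nΣab − ΣaΣb) / √[(nΣa² − (Σa)²)(nΣb² − (Σb)²)]
Numerator: 6×4086.12 − 160.8×150.8 = 268.08
Denominator: √[(27020.64 − 25856.64)(23574.84 − 22740.64)] = √[1164 × 834.2] = 985.3978
r = 268.08 / 985.3978 ≈ 0.272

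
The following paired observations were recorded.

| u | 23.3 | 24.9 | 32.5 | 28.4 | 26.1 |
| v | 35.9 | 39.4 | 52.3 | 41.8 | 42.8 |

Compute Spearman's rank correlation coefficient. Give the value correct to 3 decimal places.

Rank u: 1, 2, 5, 4, 3
Rank v: 1, 2, 5, 3, 4
d = rank(u) − rank(v): 0, 0, 0, 1, -1; Σd² = 2
ρ = 1 − 6Σd² / [n(n²−1)] = 1 − 6×2 / (5×24) = 1 − 12/120 ≈ 0.900

0.900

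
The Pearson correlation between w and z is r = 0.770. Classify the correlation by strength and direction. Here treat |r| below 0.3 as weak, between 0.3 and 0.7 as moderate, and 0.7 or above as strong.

strong positive

r = 0.770 > 0 so the relationship is positive.
|r| = 0.770, which falls in the strong range.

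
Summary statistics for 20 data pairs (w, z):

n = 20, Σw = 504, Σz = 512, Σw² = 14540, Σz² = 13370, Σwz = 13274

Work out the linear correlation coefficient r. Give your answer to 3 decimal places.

0.535

r = (nΣwz − ΣwΣz) / √[(nΣw² − (Σw)²)(nΣz² − (Σz)²)]
Numerator: 20×13274 − 504×512 = 7432
Denominator: √[(290800 − 254016)(267400 − 262144)] = √[36784 × 5256] = 13904.5570
r = 7432 / 13904.5570 ≈ 0.535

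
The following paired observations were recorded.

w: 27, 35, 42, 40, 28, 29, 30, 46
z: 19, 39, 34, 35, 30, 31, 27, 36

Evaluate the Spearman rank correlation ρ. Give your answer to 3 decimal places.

Rank w: 1, 5, 7, 6, 2, 3, 4, 8
Rank z: 1, 8, 5, 6, 3, 4, 2, 7
d = rank(w) − rank(z): 0, -3, 2, 0, -1, -1, 2, 1; Σd² = 20
ρ = 1 − 6Σd² / [n(n²−1)] = 1 − 6×20 / (8×63) = 1 − 120/504 ≈ 0.762

0.762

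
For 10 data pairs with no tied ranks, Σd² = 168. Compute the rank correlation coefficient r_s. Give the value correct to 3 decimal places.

ρ = 1 − 6Σd² / [n(n²−1)] = 1 − 6×168 / (10×99)
  = 1 − 1008/990 = 1 − 1.0182 ≈ -0.018

-0.018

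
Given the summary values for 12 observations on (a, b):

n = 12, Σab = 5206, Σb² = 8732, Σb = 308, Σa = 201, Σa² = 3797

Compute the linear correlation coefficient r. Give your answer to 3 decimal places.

0.079

r = (nΣab − ΣaΣb) / √[(nΣa² − (Σa)²)(nΣb² − (Σb)²)]
Numerator: 12×5206 − 201×308 = 564
Denominator: √[(45564 − 40401)(104784 − 94864)] = √[5163 × 9920] = 7156.6025
r = 564 / 7156.6025 ≈ 0.079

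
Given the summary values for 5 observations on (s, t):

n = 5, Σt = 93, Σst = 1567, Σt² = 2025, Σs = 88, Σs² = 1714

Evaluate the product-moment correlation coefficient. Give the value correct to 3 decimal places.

r = (nΣst − ΣsΣt) / √[(nΣs² − (Σs)²)(nΣt² − (Σt)²)]
Numerator: 5×1567 − 88×93 = -349
Denominator: √[(8570 − 7744)(10125 − 8649)] = √[826 × 1476] = 1104.1630
r = -349 / 1104.1630 ≈ -0.316

-0.316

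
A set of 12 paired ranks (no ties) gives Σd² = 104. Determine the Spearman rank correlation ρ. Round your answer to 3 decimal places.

0.636

ρ = 1 − 6Σd² / [n(n²−1)] = 1 − 6×104 / (12×143)
  = 1 − 624/1716 = 1 − 0.3636 ≈ 0.636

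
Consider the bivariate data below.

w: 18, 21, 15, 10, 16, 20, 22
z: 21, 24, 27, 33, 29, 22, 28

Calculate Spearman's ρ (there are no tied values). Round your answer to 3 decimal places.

-0.429

Rank w: 4, 6, 2, 1, 3, 5, 7
Rank z: 1, 3, 4, 7, 6, 2, 5
d = rank(w) − rank(z): 3, 3, -2, -6, -3, 3, 2; Σd² = 80
ρ = 1 − 6Σd² / [n(n²−1)] = 1 − 6×80 / (7×48) = 1 − 480/336 ≈ -0.429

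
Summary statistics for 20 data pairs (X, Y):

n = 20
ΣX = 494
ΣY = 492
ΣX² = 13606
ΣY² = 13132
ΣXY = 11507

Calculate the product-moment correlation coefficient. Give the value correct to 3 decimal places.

r = (nΣXY − ΣXΣY) / √[(nΣX² − (ΣX)²)(nΣY² − (ΣY)²)]
Numerator: 20×11507 − 494×492 = -12908
Denominator: √[(272120 − 244036)(262640 − 242064)] = √[28084 × 20576] = 24038.6436
r = -12908 / 24038.6436 ≈ -0.537

-0.537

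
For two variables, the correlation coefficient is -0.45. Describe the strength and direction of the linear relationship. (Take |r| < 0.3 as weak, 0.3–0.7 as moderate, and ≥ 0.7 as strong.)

r = -0.45 < 0 so the relationship is negative.
|r| = 0.45, which falls in the moderate range.

moderate negative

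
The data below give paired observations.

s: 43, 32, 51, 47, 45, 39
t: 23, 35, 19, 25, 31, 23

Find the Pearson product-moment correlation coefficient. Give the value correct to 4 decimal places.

n = 6, Σs = 257, Σt = 156, Σs² = 11229, Σt² = 4230, Σst = 6545
nΣst − ΣsΣt = 39270 − 40092 = -822
nΣs² − (Σs)² = 67374 − 66049 = 1325; nΣt² − (Σt)² = 25380 − 24336 = 1044
r = -822 / √(1325 × 1044) = -822 / 1176.1377 ≈ -0.6989

-0.6989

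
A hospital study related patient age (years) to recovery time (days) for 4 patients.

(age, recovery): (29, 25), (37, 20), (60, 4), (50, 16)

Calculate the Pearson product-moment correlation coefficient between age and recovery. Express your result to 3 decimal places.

n = 4, Σx = 176, Σy = 65, Σx² = 8310, Σy² = 1297, Σxy = 2505
nΣxy − ΣxΣy = 10020 − 11440 = -1420
nΣx² − (Σx)² = 33240 − 30976 = 2264; nΣy² − (Σy)² = 5188 − 4225 = 963
r = -1420 / √(2264 × 963) = -1420 / 1476.5609 ≈ -0.962

-0.962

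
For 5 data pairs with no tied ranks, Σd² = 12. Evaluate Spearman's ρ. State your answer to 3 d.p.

ρ = 1 − 6Σd² / [n(n²−1)] = 1 − 6×12 / (5×24)
  = 1 − 72/120 = 1 − 0.6000 ≈ 0.400

0.400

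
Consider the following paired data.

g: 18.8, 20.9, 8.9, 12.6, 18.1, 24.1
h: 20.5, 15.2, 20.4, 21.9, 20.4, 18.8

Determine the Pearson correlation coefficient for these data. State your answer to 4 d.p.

-0.5664

n = 6, Σg = 103.4, Σh = 117.2, Σg² = 1936.64, Σh² = 2316.66, Σgh = 1982.9
nΣgh − ΣgΣh = 11897.4 − 12118.48 = -221.08
nΣg² − (Σg)² = 11619.84 − 10691.56 = 928.28; nΣh² − (Σh)² = 13899.96 − 13735.84 = 164.12
r = -221.08 / √(928.28 × 164.12) = -221.08 / 390.3195 ≈ -0.5664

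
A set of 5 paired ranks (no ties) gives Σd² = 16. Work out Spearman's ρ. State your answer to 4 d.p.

0.2000

ρ = 1 − 6Σd² / [n(n²−1)] = 1 − 6×16 / (5×24)
  = 1 − 96/120 = 1 − 0.80000 ≈ 0.2000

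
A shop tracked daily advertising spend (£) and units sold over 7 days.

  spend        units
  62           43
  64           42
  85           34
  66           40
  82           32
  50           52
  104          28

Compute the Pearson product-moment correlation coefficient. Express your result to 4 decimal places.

-0.9606

n = 7, Σx = 513, Σy = 271, Σx² = 39561, Σy² = 10881, Σxy = 19020
nΣxy − ΣxΣy = 133140 − 139023 = -5883
nΣx² − (Σx)² = 276927 − 263169 = 13758; nΣy² − (Σy)² = 76167 − 73441 = 2726
r = -5883 / √(13758 × 2726) = -5883 / 6124.0761 ≈ -0.9606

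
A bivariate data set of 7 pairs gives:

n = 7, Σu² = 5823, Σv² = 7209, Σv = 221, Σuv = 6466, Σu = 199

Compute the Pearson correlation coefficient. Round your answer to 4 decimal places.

r = (nΣuv − ΣuΣv) / √[(nΣu² − (Σu)²)(nΣv² − (Σv)²)]
Numerator: 7×6466 − 199×221 = 1283
Denominator: √[(40761 − 39601)(50463 − 48841)] = √[1160 × 1622] = 1371.6851
r = 1283 / 1371.6851 ≈ 0.9353

0.9353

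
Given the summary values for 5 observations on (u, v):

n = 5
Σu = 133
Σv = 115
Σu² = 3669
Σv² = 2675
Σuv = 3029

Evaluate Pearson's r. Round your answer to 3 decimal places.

-0.478

r = (nΣuv − ΣuΣv) / √[(nΣu² − (Σu)²)(nΣv² − (Σv)²)]
Numerator: 5×3029 − 133×115 = -150
Denominator: √[(18345 − 17689)(13375 − 13225)] = √[656 × 150] = 313.6877
r = -150 / 313.6877 ≈ -0.478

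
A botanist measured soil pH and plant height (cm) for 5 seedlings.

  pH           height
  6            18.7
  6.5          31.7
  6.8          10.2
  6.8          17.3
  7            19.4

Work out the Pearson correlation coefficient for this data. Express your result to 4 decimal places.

-0.2542

n = 5, Σx = 33.1, Σy = 97.3, Σx² = 219.73, Σy² = 2134.27, Σxy = 641.05
nΣxy − ΣxΣy = 3205.25 − 3220.63 = -15.38
nΣx² − (Σx)² = 1098.65 − 1095.61 = 3.04; nΣy² − (Σy)² = 10671.35 − 9467.29 = 1204.06
r = -15.38 / √(3.04 × 1204.06) = -15.38 / 60.5008 ≈ -0.2542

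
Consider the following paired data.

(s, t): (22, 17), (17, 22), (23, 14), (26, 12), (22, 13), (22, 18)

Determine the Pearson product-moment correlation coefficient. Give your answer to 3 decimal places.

n = 6, Σs = 132, Σt = 96, Σs² = 2946, Σt² = 1606, Σst = 2064
nΣst − ΣsΣt = 12384 − 12672 = -288
nΣs² − (Σs)² = 17676 − 17424 = 252; nΣt² − (Σt)² = 9636 − 9216 = 420
r = -288 / √(252 × 420) = -288 / 325.3306 ≈ -0.885

-0.885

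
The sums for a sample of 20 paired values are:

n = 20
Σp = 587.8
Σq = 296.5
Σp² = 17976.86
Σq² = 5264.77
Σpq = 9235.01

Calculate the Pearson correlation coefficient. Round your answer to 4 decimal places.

r = (nΣpq − ΣpΣq) / √[(nΣp² − (Σp)²)(nΣq² − (Σq)²)]
Numerator: 20×9235.01 − 587.8×296.5 = 10417.5
Denominator: √[(359537.2 − 345508.84)(105295.4 − 87912.25)] = √[14028.36 × 17383.15] = 15615.9241
r = 10417.5 / 15615.9241 ≈ 0.6671

0.6671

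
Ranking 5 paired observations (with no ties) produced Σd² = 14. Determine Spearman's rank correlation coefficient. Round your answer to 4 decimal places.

ρ = 1 − 6Σd² / [n(n²−1)] = 1 − 6×14 / (5×24)
  = 1 − 84/120 = 1 − 0.70000 ≈ 0.3000

0.3000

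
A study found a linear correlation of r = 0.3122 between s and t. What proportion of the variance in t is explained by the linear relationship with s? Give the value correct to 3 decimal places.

0.097

r² = (0.3122)² = 0.097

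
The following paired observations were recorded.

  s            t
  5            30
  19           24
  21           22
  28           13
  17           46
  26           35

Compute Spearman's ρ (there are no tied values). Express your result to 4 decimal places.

-0.5429

Rank s: 1, 3, 4, 6, 2, 5
Rank t: 4, 3, 2, 1, 6, 5
d = rank(s) − rank(t): -3, 0, 2, 5, -4, 0; Σd² = 54
ρ = 1 − 6Σd² / [n(n²−1)] = 1 − 6×54 / (6×35) = 1 − 324/210 ≈ -0.5429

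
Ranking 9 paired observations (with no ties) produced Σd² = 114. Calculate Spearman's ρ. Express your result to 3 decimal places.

ρ = 1 − 6Σd² / [n(n²−1)] = 1 − 6×114 / (9×80)
  = 1 − 684/720 = 1 − 0.9500 ≈ 0.050

0.050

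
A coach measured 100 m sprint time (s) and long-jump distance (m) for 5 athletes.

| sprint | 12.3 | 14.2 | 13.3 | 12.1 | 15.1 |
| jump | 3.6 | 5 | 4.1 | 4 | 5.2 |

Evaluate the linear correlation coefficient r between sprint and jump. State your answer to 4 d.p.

0.9378

n = 5, Σx = 67, Σy = 21.9, Σx² = 904.24, Σy² = 97.81, Σxy = 296.73
nΣxy − ΣxΣy = 1483.65 − 1467.3 = 16.35
nΣx² − (Σx)² = 4521.2 − 4489 = 32.2; nΣy² − (Σy)² = 489.05 − 479.61 = 9.44
r = 16.35 / √(32.2 × 9.44) = 16.35 / 17.4347 ≈ 0.9378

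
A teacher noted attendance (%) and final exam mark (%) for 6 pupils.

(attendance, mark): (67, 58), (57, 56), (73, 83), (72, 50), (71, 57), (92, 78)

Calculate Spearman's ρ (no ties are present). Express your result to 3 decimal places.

Rank attendance: 2, 1, 5, 4, 3, 6
Rank mark: 4, 2, 6, 1, 3, 5
d = rank(attendance) − rank(mark): -2, -1, -1, 3, 0, 1; Σd² = 16
ρ = 1 − 6Σd² / [n(n²−1)] = 1 − 6×16 / (6×35) = 1 − 96/210 ≈ 0.543

0.543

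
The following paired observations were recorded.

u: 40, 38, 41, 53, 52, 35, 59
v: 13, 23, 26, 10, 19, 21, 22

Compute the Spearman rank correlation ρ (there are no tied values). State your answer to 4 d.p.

Rank u: 3, 2, 4, 6, 5, 1, 7
Rank v: 2, 6, 7, 1, 3, 4, 5
d = rank(u) − rank(v): 1, -4, -3, 5, 2, -3, 2; Σd² = 68
ρ = 1 − 6Σd² / [n(n²−1)] = 1 − 6×68 / (7×48) = 1 − 408/336 ≈ -0.2143

-0.2143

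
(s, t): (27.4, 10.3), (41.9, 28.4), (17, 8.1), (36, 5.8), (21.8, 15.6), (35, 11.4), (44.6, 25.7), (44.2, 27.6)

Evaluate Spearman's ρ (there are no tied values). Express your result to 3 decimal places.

0.595

Rank s: 3, 6, 1, 5, 2, 4, 8, 7
Rank t: 3, 8, 2, 1, 5, 4, 6, 7
d = rank(s) − rank(t): 0, -2, -1, 4, -3, 0, 2, 0; Σd² = 34
ρ = 1 − 6Σd² / [n(n²−1)] = 1 − 6×34 / (8×63) = 1 − 204/504 ≈ 0.595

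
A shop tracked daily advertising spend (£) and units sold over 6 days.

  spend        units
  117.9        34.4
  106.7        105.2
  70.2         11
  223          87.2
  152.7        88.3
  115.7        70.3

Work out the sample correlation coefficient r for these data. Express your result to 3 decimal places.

n = 6, Σx = 786.2, Σy = 396.4, Σx² = 116646.12, Σy² = 32714.22, Σxy = 57115.52
nΣxy − ΣxΣy = 342693.12 − 311649.68 = 31043.44
nΣx² − (Σx)² = 699876.72 − 618110.44 = 81766.28; nΣy² − (Σy)² = 196285.32 − 157132.96 = 39152.36
r = 31043.44 / √(81766.28 × 39152.36) = 31043.44 / 56580.4103 ≈ 0.549

0.549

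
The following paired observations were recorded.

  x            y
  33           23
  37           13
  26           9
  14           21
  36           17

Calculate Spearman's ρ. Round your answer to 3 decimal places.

-0.200

Rank x: 3, 5, 2, 1, 4
Rank y: 5, 2, 1, 4, 3
d = rank(x) − rank(y): -2, 3, 1, -3, 1; Σd² = 24
ρ = 1 − 6Σd² / [n(n²−1)] = 1 − 6×24 / (5×24) = 1 − 144/120 ≈ -0.200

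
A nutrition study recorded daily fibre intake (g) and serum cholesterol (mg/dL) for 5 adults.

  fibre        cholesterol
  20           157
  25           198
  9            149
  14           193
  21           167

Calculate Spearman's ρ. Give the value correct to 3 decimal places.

0.700

Rank fibre: 3, 5, 1, 2, 4
Rank cholesterol: 2, 5, 1, 4, 3
d = rank(fibre) − rank(cholesterol): 1, 0, 0, -2, 1; Σd² = 6
ρ = 1 − 6Σd² / [n(n²−1)] = 1 − 6×6 / (5×24) = 1 − 36/120 ≈ 0.700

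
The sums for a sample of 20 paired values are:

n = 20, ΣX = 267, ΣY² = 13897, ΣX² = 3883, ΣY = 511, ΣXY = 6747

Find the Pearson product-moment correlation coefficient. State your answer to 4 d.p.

-0.1446

r = (nΣXY − ΣXΣY) / √[(nΣX² − (ΣX)²)(nΣY² − (ΣY)²)]
Numerator: 20×6747 − 267×511 = -1497
Denominator: √[(77660 − 71289)(277940 − 261121)] = √[6371 × 16819] = 10351.5143
r = -1497 / 10351.5143 ≈ -0.1446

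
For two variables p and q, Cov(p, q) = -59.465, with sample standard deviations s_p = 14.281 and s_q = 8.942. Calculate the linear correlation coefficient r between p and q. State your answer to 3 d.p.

r = Cov(p,q) / (s_p · s_q) = -59.465 / (14.281 × 8.942)
  = -59.465 / 127.7007 ≈ -0.466

-0.466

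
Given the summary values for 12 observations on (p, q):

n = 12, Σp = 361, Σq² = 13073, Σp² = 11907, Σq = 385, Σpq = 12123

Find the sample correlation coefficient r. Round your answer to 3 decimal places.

r = (nΣpq − ΣpΣq) / √[(nΣp² − (Σp)²)(nΣq² − (Σq)²)]
Numerator: 12×12123 − 361×385 = 6491
Denominator: √[(142884 − 130321)(156876 − 148225)] = √[12563 × 8651] = 10425.0906
r = 6491 / 10425.0906 ≈ 0.623

0.623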